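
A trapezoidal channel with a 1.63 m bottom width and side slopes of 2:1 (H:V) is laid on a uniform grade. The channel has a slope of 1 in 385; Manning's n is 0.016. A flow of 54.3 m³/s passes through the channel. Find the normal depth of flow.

y_n = 2.35 m

Manning's equation rearranged: A R^(2/3) = nQ / (1·√S) = 0.016 × 54.3 / (√0.002597) = 17.05.
Trying y = 2.58 m: A R^(2/3) = 21.19 — too large.
Trying y = 1.91 m: A R^(2/3) = 10.57 — too small.
Trying y = 2.35 m: A R^(2/3) = 17.03 — ≈ 17.05.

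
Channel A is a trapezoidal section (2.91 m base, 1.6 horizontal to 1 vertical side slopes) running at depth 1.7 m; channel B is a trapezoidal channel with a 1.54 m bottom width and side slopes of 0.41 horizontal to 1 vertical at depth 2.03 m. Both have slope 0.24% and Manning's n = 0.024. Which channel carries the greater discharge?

Channel A: With bottom width b = 2.91 m and side slope z = 1.6: A = (b + zy)y = (2.91 + 1.6×1.7)×1.7 = 9.571 m²; P = b + 2y√(1+z²) = 2.91 + 2×1.7×1.887 = 9.325 m. Hydraulic radius R = A/P = 9.571/9.325 = 1.026 m. Q_A = (1/0.024)·9.571·1.026^(2/3)·√0.0024 = 19.88 m³/s.
Channel B: With bottom width b = 1.54 m and side slope z = 0.41: A = (b + zy)y = (1.54 + 0.41×2.03)×2.03 = 4.816 m²; P = b + 2y√(1+z²) = 1.54 + 2×2.03×1.081 = 5.928 m. Hydraulic radius R = A/P = 4.816/5.928 = 0.8124 m. Q_B = (1/0.024)·4.816·0.8124^(2/3)·√0.0024 = 8.559 m³/s.
Q_A = 19.88 m³/s vs Q_B = 8.559 m³/s, so channel A carries more.

channel A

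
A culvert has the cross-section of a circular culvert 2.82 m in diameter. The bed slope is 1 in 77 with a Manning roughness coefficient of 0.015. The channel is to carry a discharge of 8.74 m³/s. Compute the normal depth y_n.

Manning's equation rearranged: A R^(2/3) = nQ / (1·√S) = 0.015 × 8.74 / (√0.01299) = 1.15.
At y = 1 m: A R^(2/3) = 1.333 — too large.
At y = 0.72 m: A R^(2/3) = 0.7066 — too small.
At y = 0.925 m: A R^(2/3) = 1.15 — ≈ 1.15.

y_n = 0.925 m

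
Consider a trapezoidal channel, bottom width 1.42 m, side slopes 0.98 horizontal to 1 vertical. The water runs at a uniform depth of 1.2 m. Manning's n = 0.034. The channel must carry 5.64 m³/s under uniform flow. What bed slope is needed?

With bottom width b = 1.42 m and side slope z = 0.98: A = (b + zy)y = (1.42 + 0.98×1.2)×1.2 = 3.115 m²; P = b + 2y√(1+z²) = 1.42 + 2×1.2×1.4 = 4.78 m.
Hydraulic radius R = A/P = 3.115/4.78 = 0.6517 m.
From Manning's equation, S = [nQ / (1 A R^(2/3))]² = [0.034 × 5.64 / (1 × 3.115 × 0.6517^(2/3))]² = 0.00671.

S = 0.00671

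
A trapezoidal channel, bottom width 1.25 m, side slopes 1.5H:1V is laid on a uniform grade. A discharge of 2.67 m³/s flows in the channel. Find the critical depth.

At critical depth, Q² T / (g A³) = 1, i.e. A³/T = Q²/g = 2.67²/9.81 = 0.7267.
At y = 0.748 m: A³/T = 1.599 — too large.
At y = 0.507 m: A³/T = 0.3822 — too small.
At y = 0.605 m: A³/T = 0.7256 — close enough.

y_c = 0.605 m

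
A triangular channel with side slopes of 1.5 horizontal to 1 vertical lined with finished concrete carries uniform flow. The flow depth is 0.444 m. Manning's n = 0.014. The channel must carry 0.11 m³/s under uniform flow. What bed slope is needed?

S = 0.000258

For a triangular section with side slope z = 1.5: A = zy² = 1.5×0.444² = 0.2957 m²; P = 2y√(1+z²) = 2×0.444×1.803 = 1.601 m.
Hydraulic radius R = A/P = 0.2957/1.601 = 0.1847 m.
From Manning's equation, S = [nQ / (1 A R^(2/3))]² = [0.014 × 0.11 / (1 × 0.2957 × 0.1847^(2/3))]² = 0.000258.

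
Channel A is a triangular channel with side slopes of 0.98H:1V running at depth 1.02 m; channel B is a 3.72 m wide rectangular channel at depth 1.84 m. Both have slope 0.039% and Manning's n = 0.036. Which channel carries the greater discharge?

Channel A: For a triangular section with side slope z = 0.98: A = zy² = 0.98×1.02² = 1.02 m²; P = 2y√(1+z²) = 2×1.02×1.4 = 2.856 m. Hydraulic radius R = A/P = 1.02/2.856 = 0.357 m. Q_A = (1/0.036)·1.02·0.357^(2/3)·√0.00039 = 0.2815 m³/s.
Channel B: Flow area A = b·y = 3.72 × 1.84 = 6.845 m². Wetted perimeter P = b + 2y = 3.72 + 2×1.84 = 7.4 m. Hydraulic radius R = A/P = 6.845/7.4 = 0.925 m. Q_B = (1/0.036)·6.845·0.925^(2/3)·√0.00039 = 3.565 m³/s.
Q_A = 0.2815 m³/s vs Q_B = 3.565 m³/s, so channel B carries more.

channel B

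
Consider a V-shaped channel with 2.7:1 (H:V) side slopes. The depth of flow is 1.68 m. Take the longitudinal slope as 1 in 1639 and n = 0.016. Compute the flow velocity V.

For a triangular section with side slope z = 2.7: A = zy² = 2.7×1.68² = 7.62 m²; P = 2y√(1+z²) = 2×1.68×2.879 = 9.674 m.
Hydraulic radius R = A/P = 7.62/9.674 = 0.7877 m.
From Manning's equation, V = (1/n) R^(2/3) S^(1/2) = (1/0.016) × 0.7877^(2/3) × 0.0006101^(1/2) = 1.32 m/s.

V = 1.32 m/s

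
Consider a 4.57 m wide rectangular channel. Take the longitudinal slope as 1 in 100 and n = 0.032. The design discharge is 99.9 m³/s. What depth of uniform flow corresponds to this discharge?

y_n = 5.15 m

Manning's equation rearranged: A R^(2/3) = nQ / (1·√S) = 0.032 × 99.9 / (√0.01) = 31.97.
Try y = 5.67 m: A R^(2/3) = 35.87 — over.
Try y = 4.58 m: A R^(2/3) = 27.72 — short.
Try y = 5.15 m: A R^(2/3) = 31.96 — ≈ 31.97.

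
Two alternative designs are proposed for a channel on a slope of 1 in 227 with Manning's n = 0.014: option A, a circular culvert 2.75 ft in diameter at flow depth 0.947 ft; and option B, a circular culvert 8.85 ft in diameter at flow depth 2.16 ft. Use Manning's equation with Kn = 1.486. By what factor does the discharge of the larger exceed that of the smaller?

11.6

Channel A: For a circular section of diameter D = 2.75 ft at depth y = 0.947 ft, the central angle is θ = 2 arccos(1 − 2y/D) = 2.509 rad. Then A = (D²/8)(θ − sin θ) = 1.812 ft² and P = Dθ/2 = 3.449 ft. Hydraulic radius R = A/P = 1.812/3.449 = 0.5254 ft. Q_A = (1.486/0.014)·1.812·0.5254^(2/3)·√0.004405 = 8.312 ft³/s.
Channel B: For a circular section of diameter D = 8.85 ft at depth y = 2.16 ft, the central angle is θ = 2 arccos(1 − 2y/D) = 2.067 rad. Then A = (D²/8)(θ − sin θ) = 11.63 ft² and P = Dθ/2 = 9.146 ft. Hydraulic radius R = A/P = 11.63/9.146 = 1.271 ft. Q_B = (1.486/0.014)·11.63·1.271^(2/3)·√0.004405 = 96.1 ft³/s.
The larger discharge is 96.1 ft³/s and the smaller is 8.312 ft³/s; the ratio is 11.6.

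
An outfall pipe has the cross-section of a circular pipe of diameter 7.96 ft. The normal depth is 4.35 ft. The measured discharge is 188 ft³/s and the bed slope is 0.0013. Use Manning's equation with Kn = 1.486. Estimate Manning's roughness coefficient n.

n = 0.013

For a circular section of diameter D = 7.96 ft at depth y = 4.35 ft, the central angle is θ = 2 arccos(1 − 2y/D) = 3.328 rad. Then A = (D²/8)(θ − sin θ) = 27.82 ft² and P = Dθ/2 = 13.24 ft.
Hydraulic radius R = A/P = 27.82/13.24 = 2.101 ft.
Rearranging Manning's equation: n = (1.486/Q) A R^(2/3) S^(1/2) = (1.486/188) × 27.82 × 2.101^(2/3) × √0.0013 = 0.013.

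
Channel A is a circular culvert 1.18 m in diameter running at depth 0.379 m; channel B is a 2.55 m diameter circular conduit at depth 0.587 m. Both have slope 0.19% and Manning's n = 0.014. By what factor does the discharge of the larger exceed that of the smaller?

4.06

Channel A: For a circular section of diameter D = 1.18 m at depth y = 0.379 m, the central angle is θ = 2 arccos(1 − 2y/D) = 2.41 rad. Then A = (D²/8)(θ − sin θ) = 0.3032 m² and P = Dθ/2 = 1.422 m. Hydraulic radius R = A/P = 0.3032/1.422 = 0.2132 m. Q_A = (1/0.014)·0.3032·0.2132^(2/3)·√0.0019 = 0.337 m³/s.
Channel B: For a circular section of diameter D = 2.55 m at depth y = 0.587 m, the central angle is θ = 2 arccos(1 − 2y/D) = 2.002 rad. Then A = (D²/8)(θ − sin θ) = 0.8884 m² and P = Dθ/2 = 2.552 m. Hydraulic radius R = A/P = 0.8884/2.552 = 0.3481 m. Q_B = (1/0.014)·0.8884·0.3481^(2/3)·√0.0019 = 1.369 m³/s.
The larger discharge is 1.369 m³/s and the smaller is 0.337 m³/s; the ratio is 4.06.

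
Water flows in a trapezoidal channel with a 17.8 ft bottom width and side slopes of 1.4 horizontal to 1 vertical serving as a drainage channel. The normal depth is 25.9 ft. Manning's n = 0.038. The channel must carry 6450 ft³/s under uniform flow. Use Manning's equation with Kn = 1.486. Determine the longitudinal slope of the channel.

S = 0.00045

With bottom width b = 17.8 ft and side slope z = 1.4: A = (b + zy)y = (17.8 + 1.4×25.9)×25.9 = 1400 ft²; P = b + 2y√(1+z²) = 17.8 + 2×25.9×1.72 = 106.9 ft.
Hydraulic radius R = A/P = 1400/106.9 = 13.1 ft.
From Manning's equation, S = [nQ / (1.486 A R^(2/3))]² = [0.038 × 6450 / (1.486 × 1400 × 13.1^(2/3))]² = 0.00045.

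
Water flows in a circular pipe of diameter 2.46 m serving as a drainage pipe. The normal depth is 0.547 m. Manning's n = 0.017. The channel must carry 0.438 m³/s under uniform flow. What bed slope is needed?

For a circular section of diameter D = 2.46 m at depth y = 0.547 m, the central angle is θ = 2 arccos(1 − 2y/D) = 1.964 rad. Then A = (D²/8)(θ − sin θ) = 0.7871 m² and P = Dθ/2 = 2.416 m.
Hydraulic radius R = A/P = 0.7871/2.416 = 0.3258 m.
From Manning's equation, S = [nQ / (1 A R^(2/3))]² = [0.017 × 0.438 / (1 × 0.7871 × 0.3258^(2/3))]² = 0.000399.

S = 0.000399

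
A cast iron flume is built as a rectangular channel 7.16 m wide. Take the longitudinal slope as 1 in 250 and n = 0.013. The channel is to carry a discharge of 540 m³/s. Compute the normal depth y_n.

y_n = 8.39 m

Manning's equation rearranged: A R^(2/3) = nQ / (1·√S) = 0.013 × 540 / (√0.004) = 111.
Try y = 9.54 m: A R^(2/3) = 129.3 — too large.
Try y = 6.59 m: A R^(2/3) = 82.69 — too small.
Try y = 8.39 m: A R^(2/3) = 110.9 — ≈ 111.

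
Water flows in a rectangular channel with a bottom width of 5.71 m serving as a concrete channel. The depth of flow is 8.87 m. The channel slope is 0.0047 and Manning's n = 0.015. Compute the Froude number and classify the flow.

Flow area A = b·y = 5.71 × 8.87 = 50.65 m². Wetted perimeter P = b + 2y = 5.71 + 2×8.87 = 23.45 m.
Hydraulic radius R = A/P = 50.65/23.45 = 2.16 m.
V = (1/n) R^(2/3) √S = (1/0.015) × 2.16^(2/3) × √0.0047 = 7.637 m/s. Hydraulic depth D_h = A/T = 50.65/5.71 = 8.87 m.
Froude number Fr = V/√(g·D_h) = 7.637/√(9.81×8.87) = 0.819, which is less than 1, so the flow is subcritical.

subcritical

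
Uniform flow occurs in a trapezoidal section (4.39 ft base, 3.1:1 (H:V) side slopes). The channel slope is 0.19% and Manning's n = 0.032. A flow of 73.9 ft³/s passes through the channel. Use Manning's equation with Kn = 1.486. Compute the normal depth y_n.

y_n = 2.42 ft

Manning's equation rearranged: A R^(2/3) = nQ / (1.486·√S) = 0.032 × 73.9 / (1.486 × √0.0019) = 36.51.
At y = 1.77 ft: A R^(2/3) = 18.61 — too small.
At y = 2.42 ft: A R^(2/3) = 36.49 — ≈ 36.51.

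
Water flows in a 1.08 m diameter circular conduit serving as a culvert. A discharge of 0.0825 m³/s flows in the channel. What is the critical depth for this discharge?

At critical depth, Q² T / (g A³) = 1, i.e. A³/T = Q²/g = 0.0825²/9.81 = 0.0006938.
At y = 0.111 m: A³/T = 0.0001864 — low.
At y = 0.182 m: A³/T = 0.001311 — high.
At y = 0.155 m: A³/T = 0.000697 — matches.

y_c = 0.155 m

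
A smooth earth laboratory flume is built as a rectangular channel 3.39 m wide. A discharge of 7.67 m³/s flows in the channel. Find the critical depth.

For a rectangular channel, critical depth y_c = (q²/g)^(1/3) where q = Q/b = 7.67/3.39 = 2.263 m²/s.
So y_c = (2.263²/9.81)^(1/3) = 0.805 m.

y_c = 0.805 m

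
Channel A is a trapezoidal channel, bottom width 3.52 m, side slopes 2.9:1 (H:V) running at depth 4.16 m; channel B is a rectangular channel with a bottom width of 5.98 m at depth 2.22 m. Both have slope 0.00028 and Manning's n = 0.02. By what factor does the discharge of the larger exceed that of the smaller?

7.1

Channel A: With bottom width b = 3.52 m and side slope z = 2.9: A = (b + zy)y = (3.52 + 2.9×4.16)×4.16 = 64.83 m²; P = b + 2y√(1+z²) = 3.52 + 2×4.16×3.068 = 29.04 m. Hydraulic radius R = A/P = 64.83/29.04 = 2.232 m. Q_A = (1/0.02)·64.83·2.232^(2/3)·√0.00028 = 92.64 m³/s.
Channel B: Flow area A = b·y = 5.98 × 2.22 = 13.28 m². Wetted perimeter P = b + 2y = 5.98 + 2×2.22 = 10.42 m. Hydraulic radius R = A/P = 13.28/10.42 = 1.274 m. Q_B = (1/0.02)·13.28·1.274^(2/3)·√0.00028 = 13.05 m³/s.
The larger discharge is 92.64 m³/s and the smaller is 13.05 m³/s; the ratio is 7.1.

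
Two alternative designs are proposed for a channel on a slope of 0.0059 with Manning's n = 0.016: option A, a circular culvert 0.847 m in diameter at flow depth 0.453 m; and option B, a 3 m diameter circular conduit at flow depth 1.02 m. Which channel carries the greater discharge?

Channel A: For a circular section of diameter D = 0.847 m at depth y = 0.453 m, the central angle is θ = 2 arccos(1 − 2y/D) = 3.281 rad. Then A = (D²/8)(θ − sin θ) = 0.3067 m² and P = Dθ/2 = 1.39 m. Hydraulic radius R = A/P = 0.3067/1.39 = 0.2207 m. Q_A = (1/0.016)·0.3067·0.2207^(2/3)·√0.0059 = 0.5377 m³/s.
Channel B: For a circular section of diameter D = 3 m at depth y = 1.02 m, the central angle is θ = 2 arccos(1 − 2y/D) = 2.49 rad. Then A = (D²/8)(θ − sin θ) = 2.119 m² and P = Dθ/2 = 3.735 m. Hydraulic radius R = A/P = 2.119/3.735 = 0.5674 m. Q_B = (1/0.016)·2.119·0.5674^(2/3)·√0.0059 = 6.973 m³/s.
Q_A = 0.5377 m³/s vs Q_B = 6.973 m³/s, so channel B carries more.

channel B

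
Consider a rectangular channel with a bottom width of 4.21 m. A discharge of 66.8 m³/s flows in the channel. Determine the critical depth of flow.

For a rectangular channel, critical depth y_c = (q²/g)^(1/3) where q = Q/b = 66.8/4.21 = 15.87 m²/s.
So y_c = (15.87²/9.81)^(1/3) = 2.95 m.

y_c = 2.95 m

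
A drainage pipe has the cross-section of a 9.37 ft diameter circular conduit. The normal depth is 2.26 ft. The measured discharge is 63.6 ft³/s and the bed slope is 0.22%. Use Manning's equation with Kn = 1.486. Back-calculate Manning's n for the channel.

n = 0.017

For a circular section of diameter D = 9.37 ft at depth y = 2.26 ft, the central angle is θ = 2 arccos(1 − 2y/D) = 2.053 rad. Then A = (D²/8)(θ − sin θ) = 12.82 ft² and P = Dθ/2 = 9.621 ft.
Hydraulic radius R = A/P = 12.82/9.621 = 1.332 ft.
Rearranging Manning's equation: n = (1.486/Q) A R^(2/3) S^(1/2) = (1.486/63.6) × 12.82 × 1.332^(2/3) × √0.0022 = 0.017.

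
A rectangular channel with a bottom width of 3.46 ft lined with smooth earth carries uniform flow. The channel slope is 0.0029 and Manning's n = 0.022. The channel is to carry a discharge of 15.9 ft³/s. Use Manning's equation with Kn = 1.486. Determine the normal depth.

y_n = 1.47 ft

Manning's equation rearranged: A R^(2/3) = nQ / (1.486·√S) = 0.022 × 15.9 / (1.486 × √0.0029) = 4.371.
Try y = 1.03 ft: A R^(2/3) = 2.662 — low.
Try y = 1.47 ft: A R^(2/3) = 4.364 — ≈ 4.371.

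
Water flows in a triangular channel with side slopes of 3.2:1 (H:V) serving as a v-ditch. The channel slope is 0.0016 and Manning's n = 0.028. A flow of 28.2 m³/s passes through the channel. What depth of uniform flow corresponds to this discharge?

y_n = 2.38 m

Manning's equation rearranged: A R^(2/3) = nQ / (1·√S) = 0.028 × 28.2 / (√0.0016) = 19.74.
Trying y = 2.66 m: A R^(2/3) = 26.55 — too large.
Trying y = 2.38 m: A R^(2/3) = 19.73 — close enough.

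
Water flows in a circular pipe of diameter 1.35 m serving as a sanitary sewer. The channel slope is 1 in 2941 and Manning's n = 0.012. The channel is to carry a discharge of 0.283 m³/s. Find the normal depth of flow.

y_n = 0.475 m

Manning's equation rearranged: A R^(2/3) = nQ / (1·√S) = 0.012 × 0.283 / (√0.00034) = 0.1842.
Try y = 0.517 m: A R^(2/3) = 0.2158 — over.
Try y = 0.475 m: A R^(2/3) = 0.1843 — close enough.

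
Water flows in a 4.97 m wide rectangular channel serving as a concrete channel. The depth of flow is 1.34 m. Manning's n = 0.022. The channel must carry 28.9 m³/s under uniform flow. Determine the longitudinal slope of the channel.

Flow area A = b·y = 4.97 × 1.34 = 6.66 m². Wetted perimeter P = b + 2y = 4.97 + 2×1.34 = 7.65 m.
Hydraulic radius R = A/P = 6.66/7.65 = 0.8706 m.
From Manning's equation, S = [nQ / (1 A R^(2/3))]² = [0.022 × 28.9 / (1 × 6.66 × 0.8706^(2/3))]² = 0.011.

S = 0.011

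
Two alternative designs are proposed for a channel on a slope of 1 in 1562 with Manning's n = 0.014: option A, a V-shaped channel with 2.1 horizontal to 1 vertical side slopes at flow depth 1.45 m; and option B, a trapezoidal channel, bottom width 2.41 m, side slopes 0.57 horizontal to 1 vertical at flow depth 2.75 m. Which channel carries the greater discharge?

channel B

Channel A: For a triangular section with side slope z = 2.1: A = zy² = 2.1×1.45² = 4.415 m²; P = 2y√(1+z²) = 2×1.45×2.326 = 6.745 m. Hydraulic radius R = A/P = 4.415/6.745 = 0.6546 m. Q_A = (1/0.014)·4.415·0.6546^(2/3)·√0.0006402 = 6.016 m³/s.
Channel B: With bottom width b = 2.41 m and side slope z = 0.57: A = (b + zy)y = (2.41 + 0.57×2.75)×2.75 = 10.94 m²; P = b + 2y√(1+z²) = 2.41 + 2×2.75×1.151 = 8.741 m. Hydraulic radius R = A/P = 10.94/8.741 = 1.251 m. Q_B = (1/0.014)·10.94·1.251^(2/3)·√0.0006402 = 22.96 m³/s.
Q_A = 6.016 m³/s vs Q_B = 22.96 m³/s, so channel B carries more.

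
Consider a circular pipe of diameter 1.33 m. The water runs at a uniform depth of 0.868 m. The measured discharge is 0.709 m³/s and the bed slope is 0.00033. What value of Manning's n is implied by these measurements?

For a circular section of diameter D = 1.33 m at depth y = 0.868 m, the central angle is θ = 2 arccos(1 − 2y/D) = 3.762 rad. Then A = (D²/8)(θ − sin θ) = 0.9604 m² and P = Dθ/2 = 2.502 m.
Hydraulic radius R = A/P = 0.9604/2.502 = 0.3839 m.
Rearranging Manning's equation: n = (1/Q) A R^(2/3) S^(1/2) = (1/0.709) × 0.9604 × 0.3839^(2/3) × √0.00033 = 0.013.

n = 0.013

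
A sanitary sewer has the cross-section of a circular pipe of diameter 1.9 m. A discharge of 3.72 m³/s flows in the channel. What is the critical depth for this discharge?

At critical depth, Q² T / (g A³) = 1, i.e. A³/T = Q²/g = 3.72²/9.81 = 1.411.
Trying y = 1.09 m: A³/T = 2.535 — high.
Trying y = 0.817 m: A³/T = 0.8421 — low.
Trying y = 0.935 m: A³/T = 1.411 — close enough.

y_c = 0.935 m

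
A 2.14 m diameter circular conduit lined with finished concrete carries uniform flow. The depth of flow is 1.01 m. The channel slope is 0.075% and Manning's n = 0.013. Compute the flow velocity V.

V = 1.35 m/s

For a circular section of diameter D = 2.14 m at depth y = 1.01 m, the central angle is θ = 2 arccos(1 − 2y/D) = 3.029 rad. Then A = (D²/8)(θ − sin θ) = 1.67 m² and P = Dθ/2 = 3.241 m.
Hydraulic radius R = A/P = 1.67/3.241 = 0.5152 m.
From Manning's equation, V = (1/n) R^(2/3) S^(1/2) = (1/0.013) × 0.5152^(2/3) × 0.00075^(1/2) = 1.35 m/s.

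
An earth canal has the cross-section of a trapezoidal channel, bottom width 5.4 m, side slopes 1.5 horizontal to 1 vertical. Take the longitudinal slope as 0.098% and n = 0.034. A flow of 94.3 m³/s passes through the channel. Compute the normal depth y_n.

Manning's equation rearranged: A R^(2/3) = nQ / (1·√S) = 0.034 × 94.3 / (√0.00098) = 102.4.
At y = 3.7 m: A R^(2/3) = 67.74 — too small.
At y = 5.34 m: A R^(2/3) = 145.8 — too large.
At y = 4.52 m: A R^(2/3) = 102.4 — close enough.

y_n = 4.52 m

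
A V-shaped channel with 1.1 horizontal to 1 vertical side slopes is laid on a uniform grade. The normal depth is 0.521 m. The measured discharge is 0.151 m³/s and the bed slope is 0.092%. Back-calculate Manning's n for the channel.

For a triangular section with side slope z = 1.1: A = zy² = 1.1×0.521² = 0.2986 m²; P = 2y√(1+z²) = 2×0.521×1.487 = 1.549 m.
Hydraulic radius R = A/P = 0.2986/1.549 = 0.1928 m.
Rearranging Manning's equation: n = (1/Q) A R^(2/3) S^(1/2) = (1/0.151) × 0.2986 × 0.1928^(2/3) × √0.00092 = 0.02.

n = 0.02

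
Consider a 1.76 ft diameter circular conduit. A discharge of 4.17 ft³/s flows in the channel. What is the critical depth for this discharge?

At critical depth, Q² T / (g A³) = 1, i.e. A³/T = Q²/g = 4.17²/32.2 = 0.54.
Trying y = 0.898 ft: A³/T = 1.105 — too large.
Trying y = 0.626 ft: A³/T = 0.277 — too small.
Trying y = 0.745 ft: A³/T = 0.5408 — close enough.

y_c = 0.745 ft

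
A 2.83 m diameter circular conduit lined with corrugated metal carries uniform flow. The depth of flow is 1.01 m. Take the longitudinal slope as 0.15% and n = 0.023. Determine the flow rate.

For a circular section of diameter D = 2.83 m at depth y = 1.01 m, the central angle is θ = 2 arccos(1 − 2y/D) = 2.561 rad. Then A = (D²/8)(θ − sin θ) = 2.015 m² and P = Dθ/2 = 3.624 m.
Hydraulic radius R = A/P = 2.015/3.624 = 0.556 m.
Manning's equation: Q = (1/n) A R^(2/3) S^(1/2) = (1/0.023) × 2.015 × 0.556^(2/3) × 0.0015^(1/2) = 2.29 m³/s.

Q = 2.29 m³/s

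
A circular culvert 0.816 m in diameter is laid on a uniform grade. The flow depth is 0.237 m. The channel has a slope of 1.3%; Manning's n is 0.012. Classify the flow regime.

For a circular section of diameter D = 0.816 m at depth y = 0.237 m, the central angle is θ = 2 arccos(1 − 2y/D) = 2.277 rad. Then A = (D²/8)(θ − sin θ) = 0.1261 m² and P = Dθ/2 = 0.9289 m.
Hydraulic radius R = A/P = 0.1261/0.9289 = 0.1358 m.
V = (1/n) R^(2/3) √S = (1/0.012) × 0.1358^(2/3) × √0.013 = 2.51 m/s. Hydraulic depth D_h = A/T = 0.1261/0.7409 = 0.1703 m.
Froude number Fr = V/√(g·D_h) = 2.51/√(9.81×0.1703) = 1.94, which is greater than 1, so the flow is supercritical.

supercritical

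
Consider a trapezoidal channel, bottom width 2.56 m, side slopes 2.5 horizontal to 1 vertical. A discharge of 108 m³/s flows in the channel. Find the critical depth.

y_c = 2.82 m

At critical depth, Q² T / (g A³) = 1, i.e. A³/T = Q²/g = 108²/9.81 = 1189.
At y = 2.52 m: A³/T = 734.2 — short.
At y = 3.54 m: A³/T = 3253 — over.
At y = 2.82 m: A³/T = 1195 — matches.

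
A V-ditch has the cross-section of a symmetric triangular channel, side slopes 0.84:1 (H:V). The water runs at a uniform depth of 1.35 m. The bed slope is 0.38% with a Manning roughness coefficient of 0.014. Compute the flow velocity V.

For a triangular section with side slope z = 0.84: A = zy² = 0.84×1.35² = 1.531 m²; P = 2y√(1+z²) = 2×1.35×1.306 = 3.526 m.
Hydraulic radius R = A/P = 1.531/3.526 = 0.4342 m.
From Manning's equation, V = (1/n) R^(2/3) S^(1/2) = (1/0.014) × 0.4342^(2/3) × 0.0038^(1/2) = 2.52 m/s.

V = 2.52 m/s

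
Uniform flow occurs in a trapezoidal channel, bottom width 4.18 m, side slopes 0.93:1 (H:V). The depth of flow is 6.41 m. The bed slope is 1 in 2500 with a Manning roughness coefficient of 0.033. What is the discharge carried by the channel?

With bottom width b = 4.18 m and side slope z = 0.93: A = (b + zy)y = (4.18 + 0.93×6.41)×6.41 = 65.01 m²; P = b + 2y√(1+z²) = 4.18 + 2×6.41×1.366 = 21.69 m.
Hydraulic radius R = A/P = 65.01/21.69 = 2.997 m.
Manning's equation: Q = (1/n) A R^(2/3) S^(1/2) = (1/0.033) × 65.01 × 2.997^(2/3) × 0.0004^(1/2) = 81.9 m³/s.

Q = 81.9 m³/s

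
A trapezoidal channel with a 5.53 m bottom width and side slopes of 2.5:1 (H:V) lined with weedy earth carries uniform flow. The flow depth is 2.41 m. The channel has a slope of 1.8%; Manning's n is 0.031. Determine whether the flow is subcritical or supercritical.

supercritical

With bottom width b = 5.53 m and side slope z = 2.5: A = (b + zy)y = (5.53 + 2.5×2.41)×2.41 = 27.85 m²; P = b + 2y√(1+z²) = 5.53 + 2×2.41×2.693 = 18.51 m.
Hydraulic radius R = A/P = 27.85/18.51 = 1.505 m.
V = (1/n) R^(2/3) √S = (1/0.031) × 1.505^(2/3) × √0.018 = 5.683 m/s. Hydraulic depth D_h = A/T = 27.85/17.58 = 1.584 m.
Froude number Fr = V/√(g·D_h) = 5.683/√(9.81×1.584) = 1.44, which is greater than 1, so the flow is supercritical.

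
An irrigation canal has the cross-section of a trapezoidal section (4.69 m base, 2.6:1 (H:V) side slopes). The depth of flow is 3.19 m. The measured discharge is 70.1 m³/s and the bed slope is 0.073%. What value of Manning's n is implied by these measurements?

n = 0.024

With bottom width b = 4.69 m and side slope z = 2.6: A = (b + zy)y = (4.69 + 2.6×3.19)×3.19 = 41.42 m²; P = b + 2y√(1+z²) = 4.69 + 2×3.19×2.786 = 22.46 m.
Hydraulic radius R = A/P = 41.42/22.46 = 1.844 m.
Rearranging Manning's equation: n = (1/Q) A R^(2/3) S^(1/2) = (1/70.1) × 41.42 × 1.844^(2/3) × √0.00073 = 0.024.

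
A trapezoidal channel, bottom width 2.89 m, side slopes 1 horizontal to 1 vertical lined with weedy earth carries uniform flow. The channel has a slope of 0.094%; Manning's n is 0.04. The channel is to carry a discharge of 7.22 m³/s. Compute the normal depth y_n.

y_n = 1.87 m

Manning's equation rearranged: A R^(2/3) = nQ / (1·√S) = 0.04 × 7.22 / (√0.00094) = 9.42.
At y = 2.28 m: A R^(2/3) = 13.77 — high.
At y = 1.63 m: A R^(2/3) = 7.28 — low.
At y = 1.87 m: A R^(2/3) = 9.418 — close enough.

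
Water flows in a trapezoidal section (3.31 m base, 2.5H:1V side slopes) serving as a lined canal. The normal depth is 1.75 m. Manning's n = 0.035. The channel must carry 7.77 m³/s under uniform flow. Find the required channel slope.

With bottom width b = 3.31 m and side slope z = 2.5: A = (b + zy)y = (3.31 + 2.5×1.75)×1.75 = 13.45 m²; P = b + 2y√(1+z²) = 3.31 + 2×1.75×2.693 = 12.73 m.
Hydraulic radius R = A/P = 13.45/12.73 = 1.056 m.
From Manning's equation, S = [nQ / (1 A R^(2/3))]² = [0.035 × 7.77 / (1 × 13.45 × 1.056^(2/3))]² = 0.00038.

S = 0.00038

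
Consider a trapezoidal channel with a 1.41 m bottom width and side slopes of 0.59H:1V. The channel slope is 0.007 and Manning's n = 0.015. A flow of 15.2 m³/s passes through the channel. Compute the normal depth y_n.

y_n = 1.5 m

Manning's equation rearranged: A R^(2/3) = nQ / (1·√S) = 0.015 × 15.2 / (√0.007) = 2.725.
Trying y = 1.65 m: A R^(2/3) = 3.247 — over.
Trying y = 1.5 m: A R^(2/3) = 2.723 — close enough.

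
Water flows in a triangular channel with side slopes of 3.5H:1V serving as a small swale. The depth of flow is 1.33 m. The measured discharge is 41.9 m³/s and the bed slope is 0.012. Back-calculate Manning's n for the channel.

For a triangular section with side slope z = 3.5: A = zy² = 3.5×1.33² = 6.191 m²; P = 2y√(1+z²) = 2×1.33×3.64 = 9.683 m.
Hydraulic radius R = A/P = 6.191/9.683 = 0.6394 m.
Rearranging Manning's equation: n = (1/Q) A R^(2/3) S^(1/2) = (1/41.9) × 6.191 × 0.6394^(2/3) × √0.012 = 0.012.

n = 0.012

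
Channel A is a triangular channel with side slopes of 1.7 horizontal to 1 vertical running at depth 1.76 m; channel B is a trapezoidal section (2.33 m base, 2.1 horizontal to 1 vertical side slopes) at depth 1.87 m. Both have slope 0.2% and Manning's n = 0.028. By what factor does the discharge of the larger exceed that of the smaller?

Channel A: For a triangular section with side slope z = 1.7: A = zy² = 1.7×1.76² = 5.266 m²; P = 2y√(1+z²) = 2×1.76×1.972 = 6.943 m. Hydraulic radius R = A/P = 5.266/6.943 = 0.7585 m. Q_A = (1/0.028)·5.266·0.7585^(2/3)·√0.002 = 6.995 m³/s.
Channel B: With bottom width b = 2.33 m and side slope z = 2.1: A = (b + zy)y = (2.33 + 2.1×1.87)×1.87 = 11.7 m²; P = b + 2y√(1+z²) = 2.33 + 2×1.87×2.326 = 11.03 m. Hydraulic radius R = A/P = 11.7/11.03 = 1.061 m. Q_B = (1/0.028)·11.7·1.061^(2/3)·√0.002 = 19.44 m³/s.
The larger discharge is 19.44 m³/s and the smaller is 6.995 m³/s; the ratio is 2.78.

2.78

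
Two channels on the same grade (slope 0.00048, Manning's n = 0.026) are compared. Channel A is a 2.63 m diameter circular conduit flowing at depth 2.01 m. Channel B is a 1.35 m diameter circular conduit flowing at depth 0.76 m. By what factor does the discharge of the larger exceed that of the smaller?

Channel A: For a circular section of diameter D = 2.63 m at depth y = 2.01 m, the central angle is θ = 2 arccos(1 − 2y/D) = 4.255 rad. Then A = (D²/8)(θ − sin θ) = 4.455 m² and P = Dθ/2 = 5.596 m. Hydraulic radius R = A/P = 4.455/5.596 = 0.7962 m. Q_A = (1/0.026)·4.455·0.7962^(2/3)·√0.00048 = 3.225 m³/s.
Channel B: For a circular section of diameter D = 1.35 m at depth y = 0.76 m, the central angle is θ = 2 arccos(1 − 2y/D) = 3.394 rad. Then A = (D²/8)(θ − sin θ) = 0.8301 m² and P = Dθ/2 = 2.291 m. Hydraulic radius R = A/P = 0.8301/2.291 = 0.3623 m. Q_B = (1/0.026)·0.8301·0.3623^(2/3)·√0.00048 = 0.3555 m³/s.
The larger discharge is 3.225 m³/s and the smaller is 0.3555 m³/s; the ratio is 9.07.

9.07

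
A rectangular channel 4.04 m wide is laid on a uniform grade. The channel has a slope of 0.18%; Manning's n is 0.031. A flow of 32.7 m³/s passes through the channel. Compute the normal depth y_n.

Manning's equation rearranged: A R^(2/3) = nQ / (1·√S) = 0.031 × 32.7 / (√0.0018) = 23.89.
At y = 5.9 m: A R^(2/3) = 31.3 — high.
At y = 4.7 m: A R^(2/3) = 23.91 — matches.

y_n = 4.7 m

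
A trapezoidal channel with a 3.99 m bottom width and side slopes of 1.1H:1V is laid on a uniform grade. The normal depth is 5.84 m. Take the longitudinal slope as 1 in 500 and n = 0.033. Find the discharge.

With bottom width b = 3.99 m and side slope z = 1.1: A = (b + zy)y = (3.99 + 1.1×5.84)×5.84 = 60.82 m²; P = b + 2y√(1+z²) = 3.99 + 2×5.84×1.487 = 21.35 m.
Hydraulic radius R = A/P = 60.82/21.35 = 2.848 m.
Manning's equation: Q = (1/n) A R^(2/3) S^(1/2) = (1/0.033) × 60.82 × 2.848^(2/3) × 0.002^(1/2) = 166 m³/s.

Q = 166 m³/s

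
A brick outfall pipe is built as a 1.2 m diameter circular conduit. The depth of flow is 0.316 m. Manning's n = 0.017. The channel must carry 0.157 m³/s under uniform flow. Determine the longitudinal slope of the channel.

S = 0.0012

For a circular section of diameter D = 1.2 m at depth y = 0.316 m, the central angle is θ = 2 arccos(1 − 2y/D) = 2.155 rad. Then A = (D²/8)(θ − sin θ) = 0.2379 m² and P = Dθ/2 = 1.293 m.
Hydraulic radius R = A/P = 0.2379/1.293 = 0.1839 m.
From Manning's equation, S = [nQ / (1 A R^(2/3))]² = [0.017 × 0.157 / (1 × 0.2379 × 0.1839^(2/3))]² = 0.0012.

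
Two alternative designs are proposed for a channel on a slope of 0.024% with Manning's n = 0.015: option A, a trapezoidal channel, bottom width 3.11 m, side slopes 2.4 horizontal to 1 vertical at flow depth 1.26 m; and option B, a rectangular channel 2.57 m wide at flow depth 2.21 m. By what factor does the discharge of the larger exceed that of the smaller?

Channel A: With bottom width b = 3.11 m and side slope z = 2.4: A = (b + zy)y = (3.11 + 2.4×1.26)×1.26 = 7.729 m²; P = b + 2y√(1+z²) = 3.11 + 2×1.26×2.6 = 9.662 m. Hydraulic radius R = A/P = 7.729/9.662 = 0.7999 m. Q_A = (1/0.015)·7.729·0.7999^(2/3)·√0.00024 = 6.878 m³/s.
Channel B: Flow area A = b·y = 2.57 × 2.21 = 5.68 m². Wetted perimeter P = b + 2y = 2.57 + 2×2.21 = 6.99 m. Hydraulic radius R = A/P = 5.68/6.99 = 0.8125 m. Q_B = (1/0.015)·5.68·0.8125^(2/3)·√0.00024 = 5.108 m³/s.
The larger discharge is 6.878 m³/s and the smaller is 5.108 m³/s; the ratio is 1.35.

1.35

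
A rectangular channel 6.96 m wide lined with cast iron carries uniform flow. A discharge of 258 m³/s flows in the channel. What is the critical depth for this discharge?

y_c = 5.19 m

For a rectangular channel, critical depth y_c = (q²/g)^(1/3) where q = Q/b = 258/6.96 = 37.07 m²/s.
So y_c = (37.07²/9.81)^(1/3) = 5.19 m.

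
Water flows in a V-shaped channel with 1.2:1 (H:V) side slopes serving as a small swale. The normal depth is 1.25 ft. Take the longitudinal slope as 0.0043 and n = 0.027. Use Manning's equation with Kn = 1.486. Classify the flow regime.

subcritical

For a triangular section with side slope z = 1.2: A = zy² = 1.2×1.25² = 1.875 ft²; P = 2y√(1+z²) = 2×1.25×1.562 = 3.905 ft.
Hydraulic radius R = A/P = 1.875/3.905 = 0.4801 ft.
V = (1.486/n) R^(2/3) √S = (1.486/0.027) × 0.4801^(2/3) × √0.0043 = 2.213 ft/s. Hydraulic depth D_h = A/T = 1.875/3 = 0.625 ft.
Froude number Fr = V/√(g·D_h) = 2.213/√(32.2×0.625) = 0.493, which is less than 1, so the flow is subcritical.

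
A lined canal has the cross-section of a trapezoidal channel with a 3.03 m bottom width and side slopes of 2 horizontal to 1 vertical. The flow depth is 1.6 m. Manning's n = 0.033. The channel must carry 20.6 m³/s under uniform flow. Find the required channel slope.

With bottom width b = 3.03 m and side slope z = 2: A = (b + zy)y = (3.03 + 2×1.6)×1.6 = 9.968 m²; P = b + 2y√(1+z²) = 3.03 + 2×1.6×2.236 = 10.19 m.
Hydraulic radius R = A/P = 9.968/10.19 = 0.9787 m.
From Manning's equation, S = [nQ / (1 A R^(2/3))]² = [0.033 × 20.6 / (1 × 9.968 × 0.9787^(2/3))]² = 0.00479.

S = 0.00479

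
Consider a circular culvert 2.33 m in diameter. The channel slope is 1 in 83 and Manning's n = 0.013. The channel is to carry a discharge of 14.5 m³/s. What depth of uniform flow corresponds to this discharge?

y_n = 1.27 m

Manning's equation rearranged: A R^(2/3) = nQ / (1·√S) = 0.013 × 14.5 / (√0.01205) = 1.717.
Try y = 0.934 m: A R^(2/3) = 1.006 — too small.
Try y = 1.27 m: A R^(2/3) = 1.717 — matches.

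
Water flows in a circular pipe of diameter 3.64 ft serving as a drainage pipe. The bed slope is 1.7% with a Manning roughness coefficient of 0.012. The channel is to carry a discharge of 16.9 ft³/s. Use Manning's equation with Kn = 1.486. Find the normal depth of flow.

y_n = 0.804 ft

Manning's equation rearranged: A R^(2/3) = nQ / (1.486·√S) = 0.012 × 16.9 / (1.486 × √0.017) = 1.047.
At y = 0.988 ft: A R^(2/3) = 1.574 — high.
At y = 0.687 ft: A R^(2/3) = 0.7608 — low.
At y = 0.804 ft: A R^(2/3) = 1.045 — ≈ 1.047.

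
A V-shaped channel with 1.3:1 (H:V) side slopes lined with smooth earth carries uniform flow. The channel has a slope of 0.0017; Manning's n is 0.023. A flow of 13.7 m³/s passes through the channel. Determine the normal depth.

Manning's equation rearranged: A R^(2/3) = nQ / (1·√S) = 0.023 × 13.7 / (√0.0017) = 7.642.
Try y = 2.96 m: A R^(2/3) = 12.67 — too large.
Try y = 2.19 m: A R^(2/3) = 5.673 — too small.
Try y = 2.45 m: A R^(2/3) = 7.651 — close enough.

y_n = 2.45 m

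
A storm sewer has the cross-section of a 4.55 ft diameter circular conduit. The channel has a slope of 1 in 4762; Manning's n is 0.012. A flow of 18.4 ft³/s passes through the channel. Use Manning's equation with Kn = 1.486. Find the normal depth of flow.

Manning's equation rearranged: A R^(2/3) = nQ / (1.486·√S) = 0.012 × 18.4 / (1.486 × √0.00021) = 10.25.
At y = 1.73 ft: A R^(2/3) = 5.439 — low.
At y = 2.77 ft: A R^(2/3) = 12.17 — high.
At y = 2.48 ft: A R^(2/3) = 10.23 — close enough.

y_n = 2.48 ft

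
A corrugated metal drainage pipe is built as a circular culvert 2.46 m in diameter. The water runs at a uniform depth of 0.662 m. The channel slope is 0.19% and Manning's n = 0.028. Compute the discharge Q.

For a circular section of diameter D = 2.46 m at depth y = 0.662 m, the central angle is θ = 2 arccos(1 − 2y/D) = 2.182 rad. Then A = (D²/8)(θ − sin θ) = 1.031 m² and P = Dθ/2 = 2.683 m.
Hydraulic radius R = A/P = 1.031/2.683 = 0.3841 m.
Manning's equation: Q = (1/n) A R^(2/3) S^(1/2) = (1/0.028) × 1.031 × 0.3841^(2/3) × 0.0019^(1/2) = 0.848 m³/s.

Q = 0.848 m³/s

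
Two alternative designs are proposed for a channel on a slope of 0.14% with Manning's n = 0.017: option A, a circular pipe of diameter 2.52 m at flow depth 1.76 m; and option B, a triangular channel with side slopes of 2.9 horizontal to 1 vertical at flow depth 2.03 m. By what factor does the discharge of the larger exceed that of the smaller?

3.8

Channel A: For a circular section of diameter D = 2.52 m at depth y = 1.76 m, the central angle is θ = 2 arccos(1 − 2y/D) = 3.958 rad. Then A = (D²/8)(θ − sin θ) = 3.72 m² and P = Dθ/2 = 4.987 m. Hydraulic radius R = A/P = 3.72/4.987 = 0.746 m. Q_A = (1/0.017)·3.72·0.746^(2/3)·√0.0014 = 6.734 m³/s.
Channel B: For a triangular section with side slope z = 2.9: A = zy² = 2.9×2.03² = 11.95 m²; P = 2y√(1+z²) = 2×2.03×3.068 = 12.45 m. Hydraulic radius R = A/P = 11.95/12.45 = 0.9596 m. Q_B = (1/0.017)·11.95·0.9596^(2/3)·√0.0014 = 25.59 m³/s.
The larger discharge is 25.59 m³/s and the smaller is 6.734 m³/s; the ratio is 3.8.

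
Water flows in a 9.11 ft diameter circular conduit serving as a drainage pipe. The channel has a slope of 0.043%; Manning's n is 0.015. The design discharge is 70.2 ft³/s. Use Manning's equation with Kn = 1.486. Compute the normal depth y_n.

y_n = 3.44 ft

Manning's equation rearranged: A R^(2/3) = nQ / (1.486·√S) = 0.015 × 70.2 / (1.486 × √0.00043) = 34.17.
At y = 2.58 ft: A R^(2/3) = 19.75 — low.
At y = 3.44 ft: A R^(2/3) = 34.19 — ≈ 34.17.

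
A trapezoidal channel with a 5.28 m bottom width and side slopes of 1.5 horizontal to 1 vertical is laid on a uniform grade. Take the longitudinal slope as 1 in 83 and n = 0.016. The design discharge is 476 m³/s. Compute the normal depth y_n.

y_n = 3.77 m

Manning's equation rearranged: A R^(2/3) = nQ / (1·√S) = 0.016 × 476 / (√0.01205) = 69.39.
Try y = 4.63 m: A R^(2/3) = 106.4 — high.
Try y = 3.29 m: A R^(2/3) = 52.64 — low.
Try y = 3.77 m: A R^(2/3) = 69.4 — close enough.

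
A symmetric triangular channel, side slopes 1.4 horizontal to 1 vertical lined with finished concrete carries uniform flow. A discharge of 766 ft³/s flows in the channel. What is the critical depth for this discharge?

At critical depth, Q² T / (g A³) = 1, i.e. A³/T = Q²/g = 766²/32.2 = 18220.
Trying y = 5.22 ft: A³/T = 3798 — too small.
Trying y = 7.14 ft: A³/T = 18190 — close enough.

y_c = 7.14 ft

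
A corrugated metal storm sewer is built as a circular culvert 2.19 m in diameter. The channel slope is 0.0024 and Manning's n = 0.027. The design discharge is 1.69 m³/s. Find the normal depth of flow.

y_n = 0.922 m

Manning's equation rearranged: A R^(2/3) = nQ / (1·√S) = 0.027 × 1.69 / (√0.0024) = 0.9314.
Trying y = 1.1 m: A R^(2/3) = 1.27 — too large.
Trying y = 0.71 m: A R^(2/3) = 0.5732 — too small.
Trying y = 0.922 m: A R^(2/3) = 0.9323 — close enough.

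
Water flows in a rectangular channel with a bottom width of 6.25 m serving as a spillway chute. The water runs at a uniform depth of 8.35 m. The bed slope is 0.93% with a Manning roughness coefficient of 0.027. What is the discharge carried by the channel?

Flow area A = b·y = 6.25 × 8.35 = 52.19 m². Wetted perimeter P = b + 2y = 6.25 + 2×8.35 = 22.95 m.
Hydraulic radius R = A/P = 52.19/22.95 = 2.274 m.
Manning's equation: Q = (1/n) A R^(2/3) S^(1/2) = (1/0.027) × 52.19 × 2.274^(2/3) × 0.0093^(1/2) = 322 m³/s.

Q = 322 m³/s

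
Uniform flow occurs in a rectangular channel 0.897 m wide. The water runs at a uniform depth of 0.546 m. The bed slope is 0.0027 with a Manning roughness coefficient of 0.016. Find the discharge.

Q = 0.625 m³/s

Flow area A = b·y = 0.897 × 0.546 = 0.4898 m². Wetted perimeter P = b + 2y = 0.897 + 2×0.546 = 1.989 m.
Hydraulic radius R = A/P = 0.4898/1.989 = 0.2462 m.
Manning's equation: Q = (1/n) A R^(2/3) S^(1/2) = (1/0.016) × 0.4898 × 0.2462^(2/3) × 0.0027^(1/2) = 0.625 m³/s.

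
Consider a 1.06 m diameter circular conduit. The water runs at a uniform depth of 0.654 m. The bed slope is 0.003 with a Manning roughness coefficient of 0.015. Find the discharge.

Q = 0.932 m³/s

For a circular section of diameter D = 1.06 m at depth y = 0.654 m, the central angle is θ = 2 arccos(1 − 2y/D) = 3.614 rad. Then A = (D²/8)(θ − sin θ) = 0.5715 m² and P = Dθ/2 = 1.915 m.
Hydraulic radius R = A/P = 0.5715/1.915 = 0.2984 m.
Manning's equation: Q = (1/n) A R^(2/3) S^(1/2) = (1/0.015) × 0.5715 × 0.2984^(2/3) × 0.003^(1/2) = 0.932 m³/s.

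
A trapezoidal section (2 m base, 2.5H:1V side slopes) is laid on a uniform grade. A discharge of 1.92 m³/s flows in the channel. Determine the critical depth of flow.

y_c = 0.384 m

At critical depth, Q² T / (g A³) = 1, i.e. A³/T = Q²/g = 1.92²/9.81 = 0.3758.
At y = 0.305 m: A³/T = 0.1697 — low.
At y = 0.469 m: A³/T = 0.7581 — high.
At y = 0.384 m: A³/T = 0.3746 — matches.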